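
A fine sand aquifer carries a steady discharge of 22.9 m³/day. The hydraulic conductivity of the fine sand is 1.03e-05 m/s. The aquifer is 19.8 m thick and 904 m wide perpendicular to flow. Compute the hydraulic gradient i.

Convert K: 1.03e-05 m/s × 86400 = 0.8899 m/day.
Cross-sectional area A = 904 × 19.8 = 17899 m².
From Q = K·A·i, i = Q / (K·A) = 22.9 / (0.8899 × 17899) = 0.001438.

0.00144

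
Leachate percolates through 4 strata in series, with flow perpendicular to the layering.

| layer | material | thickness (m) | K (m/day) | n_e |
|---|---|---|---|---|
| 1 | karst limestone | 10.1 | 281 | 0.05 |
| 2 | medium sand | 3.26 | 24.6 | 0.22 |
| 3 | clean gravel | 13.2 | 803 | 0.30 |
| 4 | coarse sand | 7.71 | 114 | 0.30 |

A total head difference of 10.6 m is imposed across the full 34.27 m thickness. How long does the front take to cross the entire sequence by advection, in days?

With flow normal to the layers, continuity requires the same specific discharge q through every layer.
Σ(b_i/K_i) = 10.1/281 + 3.26/24.6 + 13.2/803 + 7.71/114 = 0.2525 d.
q = Δh / Σ(b_i/K_i) = 10.6 / 0.2525 = 41.97 m/day.
In each layer the seepage velocity is v_i = q/n_i, so the layer transit time is t_i = b_i·n_i / q:
  layer 1 (karst limestone): t_1 = 10.1 × 0.05 / 41.97 = 0.01203 d
  layer 2 (medium sand): t_2 = 3.26 × 0.22 / 41.97 = 0.01709 d
  layer 3 (clean gravel): t_3 = 13.2 × 0.30 / 41.97 = 0.09434 d
  layer 4 (coarse sand): t_4 = 7.71 × 0.30 / 41.97 = 0.05510 d
Total t = Σ t_i = 0.1786 days.

0.179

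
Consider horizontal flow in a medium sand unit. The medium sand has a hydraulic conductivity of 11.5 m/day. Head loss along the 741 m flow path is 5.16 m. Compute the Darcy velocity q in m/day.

Hydraulic gradient i = Δh / L = 5.16 / 741 = 0.006964.
Specific discharge q = K · i = 11.50 × 0.006964 = 0.08008 m/day.

0.0801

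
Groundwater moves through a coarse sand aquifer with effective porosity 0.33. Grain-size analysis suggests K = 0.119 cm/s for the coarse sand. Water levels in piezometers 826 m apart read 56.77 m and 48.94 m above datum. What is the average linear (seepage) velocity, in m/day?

2.95

Convert K: 0.119 cm/s × 864 = 102.8 m/day.
Hydraulic gradient i = (56.77 − 48.94) / 826 = 7.83 / 826 = 0.009479.
Darcy flux q = K · i = 102.8 × 0.009479 = 0.9746 m/day.
Seepage velocity v = q / n_e = 0.9746 / 0.33 = 2.953 m/day.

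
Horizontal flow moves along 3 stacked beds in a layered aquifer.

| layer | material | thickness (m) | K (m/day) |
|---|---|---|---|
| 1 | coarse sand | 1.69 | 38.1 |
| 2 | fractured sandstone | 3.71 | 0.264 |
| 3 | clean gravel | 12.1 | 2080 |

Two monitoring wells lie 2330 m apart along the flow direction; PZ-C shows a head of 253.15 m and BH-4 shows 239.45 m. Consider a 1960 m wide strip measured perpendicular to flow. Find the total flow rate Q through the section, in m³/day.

Flow is parallel to layering, so each bed carries its own Darcy discharge and the transmissivities add.
Σ(K_i·b_i) = 38.1×1.69 + 0.264×3.71 + 2080×12.1 = 25233 m²/day.
Hydraulic gradient i = (253.15 − 239.45) / 2330 = 13.7 / 2330 = 0.005880.
Q = Σ(K_i·b_i) · W · i = 25233 × 1960 × 0.005880 = 2.908e+05 m³/day.

291000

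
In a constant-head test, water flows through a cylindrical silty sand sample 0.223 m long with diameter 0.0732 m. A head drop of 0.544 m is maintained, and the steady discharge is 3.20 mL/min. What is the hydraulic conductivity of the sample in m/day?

Cross-sectional area A = π·(d/2)² = π × (0.0732/2)² = 0.004208 m².
Convert discharge: 3.20 mL/min = 5.333e-08 m³/s.
Darcy's law rearranged: K = Q·L / (A·Δh) = 5.333e-08 × 0.223 / (0.004208 × 0.544) = 5.195e-06 m/s = 0.4489 m/day.

0.449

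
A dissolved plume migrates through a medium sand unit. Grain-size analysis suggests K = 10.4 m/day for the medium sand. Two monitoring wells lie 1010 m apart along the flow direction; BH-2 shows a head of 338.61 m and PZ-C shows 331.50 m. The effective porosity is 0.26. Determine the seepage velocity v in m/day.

Hydraulic gradient i = (338.61 − 331.50) / 1010 = 7.11 / 1010 = 0.007040.
Darcy flux q = K · i = 10.40 × 0.007040 = 0.07321 m/day.
Seepage velocity v = q / n_e = 0.07321 / 0.26 = 0.2816 m/day.

0.282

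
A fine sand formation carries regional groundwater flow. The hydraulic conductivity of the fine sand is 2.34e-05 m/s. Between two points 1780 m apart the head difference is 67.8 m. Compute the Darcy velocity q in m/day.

Convert K: 2.34e-05 m/s × 86400 = 2.022 m/day.
Hydraulic gradient i = Δh / L = 67.8 / 1780 = 0.03809.
Specific discharge q = K · i = 2.022 × 0.03809 = 0.07701 m/day.

0.0770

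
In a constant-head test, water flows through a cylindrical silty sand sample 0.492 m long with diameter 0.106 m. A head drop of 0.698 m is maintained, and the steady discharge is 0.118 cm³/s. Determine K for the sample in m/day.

Cross-sectional area A = π·(d/2)² = π × (0.106/2)² = 0.008825 m².
Convert discharge: 0.118 cm³/s = 1.180e-07 m³/s.
Darcy's law rearranged: K = Q·L / (A·Δh) = 1.180e-07 × 0.492 / (0.008825 × 0.698) = 9.425e-06 m/s = 0.8143 m/day.

0.814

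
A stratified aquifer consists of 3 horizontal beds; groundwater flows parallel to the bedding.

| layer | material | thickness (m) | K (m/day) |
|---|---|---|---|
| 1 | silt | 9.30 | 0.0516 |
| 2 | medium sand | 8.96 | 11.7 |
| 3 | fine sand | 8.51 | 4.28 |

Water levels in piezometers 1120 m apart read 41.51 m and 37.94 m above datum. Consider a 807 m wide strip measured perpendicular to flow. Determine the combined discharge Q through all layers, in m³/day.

365

Flow is parallel to layering, so each bed carries its own Darcy discharge and the transmissivities add.
Σ(K_i·b_i) = 0.0516×9.30 + 11.7×8.96 + 4.28×8.51 = 141.7 m²/day.
Hydraulic gradient i = (41.51 − 37.94) / 1120 = 3.57 / 1120 = 0.003187.
Q = Σ(K_i·b_i) · W · i = 141.7 × 807 × 0.003187 = 364.6 m³/day.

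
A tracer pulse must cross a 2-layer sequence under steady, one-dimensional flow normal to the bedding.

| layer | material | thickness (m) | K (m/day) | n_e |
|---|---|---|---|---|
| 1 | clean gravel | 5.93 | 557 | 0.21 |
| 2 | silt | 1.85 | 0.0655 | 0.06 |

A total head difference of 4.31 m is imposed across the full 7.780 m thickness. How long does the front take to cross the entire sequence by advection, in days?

With flow normal to the layers, continuity requires the same specific discharge q through every layer.
Σ(b_i/K_i) = 5.93/557 + 1.85/0.0655 = 28.25 d.
q = Δh / Σ(b_i/K_i) = 4.31 / 28.25 = 0.1525 m/day.
In each layer the seepage velocity is v_i = q/n_i, so the layer transit time is t_i = b_i·n_i / q:
  layer 1 (clean gravel): t_1 = 5.93 × 0.21 / 0.1525 = 8.164 d
  layer 2 (silt): t_2 = 1.85 × 0.06 / 0.1525 = 0.7277 d
Total t = Σ t_i = 8.891 days.

8.89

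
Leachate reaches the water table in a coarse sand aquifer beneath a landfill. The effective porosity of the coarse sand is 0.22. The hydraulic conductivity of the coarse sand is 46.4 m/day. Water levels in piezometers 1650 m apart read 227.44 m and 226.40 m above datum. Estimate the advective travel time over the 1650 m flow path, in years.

34.0

Hydraulic gradient i = (227.44 − 226.40) / 1650 = 1.04 / 1650 = 0.0006303.
Darcy flux q = K · i = 46.40 × 0.0006303 = 0.02925 m/day.
Seepage velocity v = q / n_e = 0.02925 / 0.22 = 0.1329 m/day.
Travel time t = L / v = 1650 / 0.1329 = 12412 days = 33.98 years.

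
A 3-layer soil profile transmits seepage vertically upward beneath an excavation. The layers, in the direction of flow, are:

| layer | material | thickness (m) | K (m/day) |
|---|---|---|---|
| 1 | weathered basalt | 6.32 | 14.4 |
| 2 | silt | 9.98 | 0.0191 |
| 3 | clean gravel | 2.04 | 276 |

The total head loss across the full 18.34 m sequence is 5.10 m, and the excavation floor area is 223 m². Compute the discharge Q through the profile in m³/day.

Flow is perpendicular to layering, so the layers act in series and the equivalent K is the thickness-weighted harmonic mean.
Total thickness L = 6.32 + 9.98 + 2.04 = 18.34 m.
Σ(b_i/K_i) = 6.32/14.4 + 9.98/0.0191 + 2.04/276 = 523.0 d.
K_eq = L / Σ(b_i/K_i) = 18.34 / 523.0 = 0.03507 m/day.
Q = K_eq · A · (Δh/L) = 0.03507 × 223 × (5.10/18.34) = 2.175 m³/day.

2.17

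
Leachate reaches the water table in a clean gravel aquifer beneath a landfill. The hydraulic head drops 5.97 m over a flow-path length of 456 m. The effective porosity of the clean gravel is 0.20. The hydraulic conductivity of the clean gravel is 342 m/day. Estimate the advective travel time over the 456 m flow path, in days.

Hydraulic gradient i = Δh / L = 5.97 / 456 = 0.01309.
Darcy flux q = K · i = 342.0 × 0.01309 = 4.478 m/day.
Seepage velocity v = q / n_e = 4.478 / 0.20 = 22.39 m/day.
Travel time t = L / v = 456 / 22.39 = 20.37 days.

20.4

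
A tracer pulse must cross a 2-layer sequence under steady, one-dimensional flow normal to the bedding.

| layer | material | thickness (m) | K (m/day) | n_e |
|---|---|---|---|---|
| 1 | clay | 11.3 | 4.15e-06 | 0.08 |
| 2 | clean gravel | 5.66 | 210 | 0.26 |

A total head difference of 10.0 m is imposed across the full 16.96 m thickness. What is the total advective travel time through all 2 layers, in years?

1770

With flow normal to the layers, continuity requires the same specific discharge q through every layer.
Σ(b_i/K_i) = 11.3/4.15e-06 + 5.66/210 = 2.723e+06 d.
q = Δh / Σ(b_i/K_i) = 10.0 / 2.723e+06 = 3.673e-06 m/day.
In each layer the seepage velocity is v_i = q/n_i, so the layer transit time is t_i = b_i·n_i / q:
  layer 1 (clay): t_1 = 11.3 × 0.08 / 3.673e-06 = 2.461e+05 d
  layer 2 (clean gravel): t_2 = 5.66 × 0.26 / 3.673e-06 = 4.007e+05 d
Total t = Σ t_i = 6.469e+05 days = 1771 years.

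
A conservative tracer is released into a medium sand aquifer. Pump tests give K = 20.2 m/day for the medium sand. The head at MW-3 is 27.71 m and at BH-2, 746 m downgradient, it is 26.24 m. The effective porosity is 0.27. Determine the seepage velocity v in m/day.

Hydraulic gradient i = (27.71 − 26.24) / 746 = 1.47 / 746 = 0.001971.
Darcy flux q = K · i = 20.20 × 0.001971 = 0.03980 m/day.
Seepage velocity v = q / n_e = 0.03980 / 0.27 = 0.1474 m/day.

0.147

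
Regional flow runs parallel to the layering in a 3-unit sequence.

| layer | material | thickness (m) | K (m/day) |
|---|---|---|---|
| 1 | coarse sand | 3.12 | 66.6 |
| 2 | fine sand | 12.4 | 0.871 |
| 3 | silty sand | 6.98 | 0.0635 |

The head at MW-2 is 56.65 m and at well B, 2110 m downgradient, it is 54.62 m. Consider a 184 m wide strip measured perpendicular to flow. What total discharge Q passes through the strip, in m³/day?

Flow is parallel to layering, so each bed carries its own Darcy discharge and the transmissivities add.
Σ(K_i·b_i) = 66.6×3.12 + 0.871×12.4 + 0.0635×6.98 = 219.0 m²/day.
Hydraulic gradient i = (56.65 − 54.62) / 2110 = 2.03 / 2110 = 0.0009621.
Q = Σ(K_i·b_i) · W · i = 219.0 × 184 × 0.0009621 = 38.77 m³/day.

38.8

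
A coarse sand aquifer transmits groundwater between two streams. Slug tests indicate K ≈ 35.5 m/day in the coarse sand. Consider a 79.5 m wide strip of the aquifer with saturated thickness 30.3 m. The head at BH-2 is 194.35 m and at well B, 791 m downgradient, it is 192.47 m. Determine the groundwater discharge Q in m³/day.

Cross-sectional area A = 79.5 × 30.3 = 2409 m².
Hydraulic gradient i = (194.35 − 192.47) / 791 = 1.88 / 791 = 0.002377.
Darcy's law: Q = K · A · i = 35.50 × 2409 × 0.002377 = 203.2 m³/day.

203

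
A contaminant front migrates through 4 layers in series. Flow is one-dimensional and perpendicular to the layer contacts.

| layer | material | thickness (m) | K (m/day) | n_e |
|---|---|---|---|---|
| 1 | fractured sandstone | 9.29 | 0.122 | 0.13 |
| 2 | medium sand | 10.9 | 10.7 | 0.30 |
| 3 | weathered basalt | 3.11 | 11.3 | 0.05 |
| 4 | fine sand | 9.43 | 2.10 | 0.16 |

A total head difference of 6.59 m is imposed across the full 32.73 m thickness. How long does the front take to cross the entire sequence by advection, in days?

With flow normal to the layers, continuity requires the same specific discharge q through every layer.
Σ(b_i/K_i) = 9.29/0.122 + 10.9/10.7 + 3.11/11.3 + 9.43/2.10 = 81.93 d.
q = Δh / Σ(b_i/K_i) = 6.59 / 81.93 = 0.08043 m/day.
In each layer the seepage velocity is v_i = q/n_i, so the layer transit time is t_i = b_i·n_i / q:
  layer 1 (fractured sandstone): t_1 = 9.29 × 0.13 / 0.08043 = 15.02 d
  layer 2 (medium sand): t_2 = 10.9 × 0.30 / 0.08043 = 40.66 d
  layer 3 (weathered basalt): t_3 = 3.11 × 0.05 / 0.08043 = 1.933 d
  layer 4 (fine sand): t_4 = 9.43 × 0.16 / 0.08043 = 18.76 d
Total t = Σ t_i = 76.36 days.

76.4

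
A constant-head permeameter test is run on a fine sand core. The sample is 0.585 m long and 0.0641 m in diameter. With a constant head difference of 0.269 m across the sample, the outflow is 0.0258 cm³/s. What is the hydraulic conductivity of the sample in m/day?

1.50

Cross-sectional area A = π·(d/2)² = π × (0.0641/2)² = 0.003227 m².
Convert discharge: 0.0258 cm³/s = 2.580e-08 m³/s.
Darcy's law rearranged: K = Q·L / (A·Δh) = 2.580e-08 × 0.585 / (0.003227 × 0.269) = 1.739e-05 m/s = 1.502 m/day.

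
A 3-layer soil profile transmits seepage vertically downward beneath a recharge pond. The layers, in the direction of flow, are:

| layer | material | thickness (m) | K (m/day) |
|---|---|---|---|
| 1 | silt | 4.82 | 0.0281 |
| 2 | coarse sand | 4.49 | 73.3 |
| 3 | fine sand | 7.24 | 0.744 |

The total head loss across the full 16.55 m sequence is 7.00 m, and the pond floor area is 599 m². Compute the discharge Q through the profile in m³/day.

Flow is perpendicular to layering, so the layers act in series and the equivalent K is the thickness-weighted harmonic mean.
Total thickness L = 4.82 + 4.49 + 7.24 = 16.55 m.
Σ(b_i/K_i) = 4.82/0.0281 + 4.49/73.3 + 7.24/0.744 = 181.3 d.
K_eq = L / Σ(b_i/K_i) = 16.55 / 181.3 = 0.09127 m/day.
Q = K_eq · A · (Δh/L) = 0.09127 × 599 × (7.00/16.55) = 23.12 m³/day.

23.1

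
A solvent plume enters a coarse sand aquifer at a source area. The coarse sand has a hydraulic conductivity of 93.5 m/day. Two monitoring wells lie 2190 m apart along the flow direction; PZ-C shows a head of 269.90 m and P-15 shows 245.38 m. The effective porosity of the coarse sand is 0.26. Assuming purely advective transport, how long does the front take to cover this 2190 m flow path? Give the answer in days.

Hydraulic gradient i = (269.90 − 245.38) / 2190 = 24.52 / 2190 = 0.01120.
Darcy flux q = K · i = 93.50 × 0.01120 = 1.047 m/day.
Seepage velocity v = q / n_e = 1.047 / 0.26 = 4.026 m/day.
Travel time t = L / v = 2190 / 4.026 = 543.9 days.

544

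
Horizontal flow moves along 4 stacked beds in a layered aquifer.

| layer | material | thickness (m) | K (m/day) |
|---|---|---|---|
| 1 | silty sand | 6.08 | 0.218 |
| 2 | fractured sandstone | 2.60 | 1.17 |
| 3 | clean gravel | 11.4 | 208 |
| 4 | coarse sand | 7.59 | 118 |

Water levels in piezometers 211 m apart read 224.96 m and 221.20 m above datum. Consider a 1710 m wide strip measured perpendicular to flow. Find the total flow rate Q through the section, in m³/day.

Flow is parallel to layering, so each bed carries its own Darcy discharge and the transmissivities add.
Σ(K_i·b_i) = 0.218×6.08 + 1.17×2.60 + 208×11.4 + 118×7.59 = 3271 m²/day.
Hydraulic gradient i = (224.96 − 221.20) / 211 = 3.76 / 211 = 0.01782.
Q = Σ(K_i·b_i) · W · i = 3271 × 1710 × 0.01782 = 99680 m³/day.

99700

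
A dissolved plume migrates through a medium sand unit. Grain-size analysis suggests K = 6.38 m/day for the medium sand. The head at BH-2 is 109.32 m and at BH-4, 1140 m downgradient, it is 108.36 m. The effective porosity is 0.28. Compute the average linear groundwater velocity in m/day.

Hydraulic gradient i = (109.32 − 108.36) / 1140 = 0.96 / 1140 = 0.0008421.
Darcy flux q = K · i = 6.380 × 0.0008421 = 0.005373 m/day.
Seepage velocity v = q / n_e = 0.005373 / 0.28 = 0.01919 m/day.

0.0192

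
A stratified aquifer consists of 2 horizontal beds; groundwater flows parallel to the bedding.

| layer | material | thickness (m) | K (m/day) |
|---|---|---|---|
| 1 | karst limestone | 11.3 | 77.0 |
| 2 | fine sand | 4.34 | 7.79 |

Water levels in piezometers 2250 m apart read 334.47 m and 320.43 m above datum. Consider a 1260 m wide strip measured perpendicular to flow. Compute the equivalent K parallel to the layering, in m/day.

57.8

Flow is parallel to layering, so each bed carries its own Darcy discharge and the transmissivities add.
Σ(K_i·b_i) = 77.0×11.3 + 7.79×4.34 = 903.9 m²/day.
Total thickness b = 15.64 m, so K_eq = Σ(K_i·b_i)/b = 57.79 m/day.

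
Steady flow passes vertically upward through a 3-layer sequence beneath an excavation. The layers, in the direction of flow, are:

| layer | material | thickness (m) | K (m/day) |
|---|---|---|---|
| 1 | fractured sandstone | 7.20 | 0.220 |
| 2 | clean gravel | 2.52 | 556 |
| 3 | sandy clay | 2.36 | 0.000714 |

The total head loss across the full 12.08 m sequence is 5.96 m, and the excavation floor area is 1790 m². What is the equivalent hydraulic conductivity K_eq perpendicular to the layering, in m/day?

Flow is perpendicular to layering, so the layers act in series and the equivalent K is the thickness-weighted harmonic mean.
Total thickness L = 7.20 + 2.52 + 2.36 = 12.08 m.
Σ(b_i/K_i) = 7.20/0.220 + 2.52/556 + 2.36/0.000714 = 3338 d.
K_eq = L / Σ(b_i/K_i) = 12.08 / 3338 = 0.003619 m/day.

0.00362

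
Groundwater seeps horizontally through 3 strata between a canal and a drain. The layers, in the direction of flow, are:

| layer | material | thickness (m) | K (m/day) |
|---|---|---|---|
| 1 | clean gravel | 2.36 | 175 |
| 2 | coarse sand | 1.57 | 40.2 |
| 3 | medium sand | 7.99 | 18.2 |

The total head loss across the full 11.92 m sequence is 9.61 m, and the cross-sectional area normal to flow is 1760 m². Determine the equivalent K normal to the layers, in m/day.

24.2

Flow is perpendicular to layering, so the layers act in series and the equivalent K is the thickness-weighted harmonic mean.
Total thickness L = 2.36 + 1.57 + 7.99 = 11.92 m.
Σ(b_i/K_i) = 2.36/175 + 1.57/40.2 + 7.99/18.2 = 0.4916 d.
K_eq = L / Σ(b_i/K_i) = 11.92 / 0.4916 = 24.25 m/day.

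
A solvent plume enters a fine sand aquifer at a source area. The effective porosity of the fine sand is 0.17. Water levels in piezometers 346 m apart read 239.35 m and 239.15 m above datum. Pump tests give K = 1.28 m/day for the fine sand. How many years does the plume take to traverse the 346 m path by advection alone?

Hydraulic gradient i = (239.35 − 239.15) / 346 = 0.2 / 346 = 0.0005780.
Darcy flux q = K · i = 1.280 × 0.0005780 = 0.0007399 m/day.
Seepage velocity v = q / n_e = 0.0007399 / 0.17 = 0.004352 m/day.
Travel time t = L / v = 346 / 0.004352 = 79499 days = 217.7 years.

218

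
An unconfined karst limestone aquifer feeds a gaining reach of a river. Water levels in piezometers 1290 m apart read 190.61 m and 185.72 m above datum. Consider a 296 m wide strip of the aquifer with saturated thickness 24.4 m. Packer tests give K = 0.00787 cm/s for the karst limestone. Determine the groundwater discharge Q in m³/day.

Convert K: 0.00787 cm/s × 864 = 6.800 m/day.
Cross-sectional area A = 296 × 24.4 = 7222 m².
Hydraulic gradient i = (190.61 − 185.72) / 1290 = 4.89 / 1290 = 0.003791.
Darcy's law: Q = K · A · i = 6.800 × 7222 × 0.003791 = 186.2 m³/day.

186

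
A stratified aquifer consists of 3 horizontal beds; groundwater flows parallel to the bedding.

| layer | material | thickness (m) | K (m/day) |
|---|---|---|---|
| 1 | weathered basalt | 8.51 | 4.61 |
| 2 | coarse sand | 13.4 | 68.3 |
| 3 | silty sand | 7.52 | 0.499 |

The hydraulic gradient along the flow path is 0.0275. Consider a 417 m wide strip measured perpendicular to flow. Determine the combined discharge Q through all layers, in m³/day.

Flow is parallel to layering, so each bed carries its own Darcy discharge and the transmissivities add.
Σ(K_i·b_i) = 4.61×8.51 + 68.3×13.4 + 0.499×7.52 = 958.2 m²/day.
Hydraulic gradient i = 0.0275.
Q = Σ(K_i·b_i) · W · i = 958.2 × 417 × 0.02750 = 10988 m³/day.

11000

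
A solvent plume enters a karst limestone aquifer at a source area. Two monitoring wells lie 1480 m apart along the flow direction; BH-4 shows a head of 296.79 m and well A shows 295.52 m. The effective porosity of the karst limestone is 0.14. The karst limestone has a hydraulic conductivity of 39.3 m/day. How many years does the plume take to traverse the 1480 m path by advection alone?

16.8

Hydraulic gradient i = (296.79 − 295.52) / 1480 = 1.27 / 1480 = 0.0008581.
Darcy flux q = K · i = 39.30 × 0.0008581 = 0.03372 m/day.
Seepage velocity v = q / n_e = 0.03372 / 0.14 = 0.2409 m/day.
Travel time t = L / v = 1480 / 0.2409 = 6144 days = 16.82 years.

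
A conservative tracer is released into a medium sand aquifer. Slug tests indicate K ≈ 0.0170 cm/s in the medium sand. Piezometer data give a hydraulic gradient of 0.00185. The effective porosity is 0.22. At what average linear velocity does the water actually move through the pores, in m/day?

0.124

Convert K: 0.0170 cm/s × 864 = 14.69 m/day.
Hydraulic gradient i = 0.00185.
Darcy flux q = K · i = 14.69 × 0.001850 = 0.02717 m/day.
Seepage velocity v = q / n_e = 0.02717 / 0.22 = 0.1235 m/day.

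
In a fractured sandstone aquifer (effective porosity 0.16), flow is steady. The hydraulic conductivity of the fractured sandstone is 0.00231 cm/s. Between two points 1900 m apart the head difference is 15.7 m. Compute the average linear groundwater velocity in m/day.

Convert K: 0.00231 cm/s × 864 = 1.996 m/day.
Hydraulic gradient i = Δh / L = 15.7 / 1900 = 0.008263.
Darcy flux q = K · i = 1.996 × 0.008263 = 0.01649 m/day.
Seepage velocity v = q / n_e = 0.01649 / 0.16 = 0.1031 m/day.

0.103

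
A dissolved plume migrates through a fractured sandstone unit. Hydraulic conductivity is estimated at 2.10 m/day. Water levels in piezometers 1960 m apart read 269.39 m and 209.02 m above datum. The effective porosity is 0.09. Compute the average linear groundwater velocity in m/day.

Hydraulic gradient i = (269.39 − 209.02) / 1960 = 60.37 / 1960 = 0.03080.
Darcy flux q = K · i = 2.100 × 0.03080 = 0.06468 m/day.
Seepage velocity v = q / n_e = 0.06468 / 0.09 = 0.7187 m/day.

0.719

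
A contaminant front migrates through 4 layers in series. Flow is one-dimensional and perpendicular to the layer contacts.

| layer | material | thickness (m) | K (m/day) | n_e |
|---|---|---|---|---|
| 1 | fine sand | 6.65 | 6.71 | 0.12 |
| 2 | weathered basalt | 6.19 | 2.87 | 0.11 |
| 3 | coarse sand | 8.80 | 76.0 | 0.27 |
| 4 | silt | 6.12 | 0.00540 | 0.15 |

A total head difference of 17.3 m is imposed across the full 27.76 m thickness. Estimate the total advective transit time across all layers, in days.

With flow normal to the layers, continuity requires the same specific discharge q through every layer.
Σ(b_i/K_i) = 6.65/6.71 + 6.19/2.87 + 8.80/76.0 + 6.12/0.00540 = 1137 d.
q = Δh / Σ(b_i/K_i) = 17.3 / 1137 = 0.01522 m/day.
In each layer the seepage velocity is v_i = q/n_i, so the layer transit time is t_i = b_i·n_i / q:
  layer 1 (fine sand): t_1 = 6.65 × 0.12 / 0.01522 = 52.43 d
  layer 2 (weathered basalt): t_2 = 6.19 × 0.11 / 0.01522 = 44.73 d
  layer 3 (coarse sand): t_3 = 8.80 × 0.27 / 0.01522 = 156.1 d
  layer 4 (silt): t_4 = 6.12 × 0.15 / 0.01522 = 60.31 d
Total t = Σ t_i = 313.6 days.

314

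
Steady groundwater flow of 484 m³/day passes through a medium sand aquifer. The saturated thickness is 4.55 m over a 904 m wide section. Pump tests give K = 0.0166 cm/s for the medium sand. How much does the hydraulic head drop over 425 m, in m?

Convert K: 0.0166 cm/s × 864 = 14.34 m/day.
Cross-sectional area A = 904 × 4.55 = 4113 m².
From Q = K·A·i, i = Q / (K·A) = 484 / (14.34 × 4113) = 0.008204.
Head loss Δh = i · L = 0.008204 × 425 = 3.487 m.

3.49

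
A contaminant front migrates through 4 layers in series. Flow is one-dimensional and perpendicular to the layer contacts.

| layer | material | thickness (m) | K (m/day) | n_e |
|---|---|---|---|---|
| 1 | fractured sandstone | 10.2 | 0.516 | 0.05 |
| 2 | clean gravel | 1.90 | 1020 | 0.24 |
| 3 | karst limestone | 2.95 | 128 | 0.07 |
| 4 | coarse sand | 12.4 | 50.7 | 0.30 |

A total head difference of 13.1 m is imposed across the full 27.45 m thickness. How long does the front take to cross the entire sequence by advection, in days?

7.48

With flow normal to the layers, continuity requires the same specific discharge q through every layer.
Σ(b_i/K_i) = 10.2/0.516 + 1.90/1020 + 2.95/128 + 12.4/50.7 = 20.04 d.
q = Δh / Σ(b_i/K_i) = 13.1 / 20.04 = 0.6538 m/day.
In each layer the seepage velocity is v_i = q/n_i, so the layer transit time is t_i = b_i·n_i / q:
  layer 1 (fractured sandstone): t_1 = 10.2 × 0.05 / 0.6538 = 0.7801 d
  layer 2 (clean gravel): t_2 = 1.90 × 0.24 / 0.6538 = 0.6975 d
  layer 3 (karst limestone): t_3 = 2.95 × 0.07 / 0.6538 = 0.3158 d
  layer 4 (coarse sand): t_4 = 12.4 × 0.30 / 0.6538 = 5.690 d
Total t = Σ t_i = 7.483 days.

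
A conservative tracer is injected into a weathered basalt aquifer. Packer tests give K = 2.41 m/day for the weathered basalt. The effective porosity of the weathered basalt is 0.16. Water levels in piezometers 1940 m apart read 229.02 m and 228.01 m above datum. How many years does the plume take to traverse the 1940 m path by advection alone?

677

Hydraulic gradient i = (229.02 − 228.01) / 1940 = 1.01 / 1940 = 0.0005206.
Darcy flux q = K · i = 2.410 × 0.0005206 = 0.001255 m/day.
Seepage velocity v = q / n_e = 0.001255 / 0.16 = 0.007842 m/day.
Travel time t = L / v = 1940 / 0.007842 = 2.474e+05 days = 677.3 years.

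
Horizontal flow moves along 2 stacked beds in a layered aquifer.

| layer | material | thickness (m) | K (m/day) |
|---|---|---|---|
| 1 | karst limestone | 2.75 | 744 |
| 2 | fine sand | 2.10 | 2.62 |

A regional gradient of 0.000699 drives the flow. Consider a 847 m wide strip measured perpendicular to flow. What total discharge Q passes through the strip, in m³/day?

1210

Flow is parallel to layering, so each bed carries its own Darcy discharge and the transmissivities add.
Σ(K_i·b_i) = 744×2.75 + 2.62×2.10 = 2052 m²/day.
Hydraulic gradient i = 0.000699.
Q = Σ(K_i·b_i) · W · i = 2052 × 847 × 0.0006990 = 1215 m³/day.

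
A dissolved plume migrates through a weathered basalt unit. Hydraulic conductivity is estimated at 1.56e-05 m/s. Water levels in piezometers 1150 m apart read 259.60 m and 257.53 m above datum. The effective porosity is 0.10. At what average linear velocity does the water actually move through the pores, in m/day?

0.0243

Convert K: 1.56e-05 m/s × 86400 = 1.348 m/day.
Hydraulic gradient i = (259.60 − 257.53) / 1150 = 2.07 / 1150 = 0.001800.
Darcy flux q = K · i = 1.348 × 0.001800 = 0.002426 m/day.
Seepage velocity v = q / n_e = 0.002426 / 0.10 = 0.02426 m/day.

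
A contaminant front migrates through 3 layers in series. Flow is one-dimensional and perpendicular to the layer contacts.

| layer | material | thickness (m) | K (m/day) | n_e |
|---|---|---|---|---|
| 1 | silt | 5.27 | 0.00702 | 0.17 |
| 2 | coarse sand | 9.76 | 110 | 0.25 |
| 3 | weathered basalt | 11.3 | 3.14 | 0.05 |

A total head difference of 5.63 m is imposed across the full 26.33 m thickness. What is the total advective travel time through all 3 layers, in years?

1.43

With flow normal to the layers, continuity requires the same specific discharge q through every layer.
Σ(b_i/K_i) = 5.27/0.00702 + 9.76/110 + 11.3/3.14 = 754.4 d.
q = Δh / Σ(b_i/K_i) = 5.63 / 754.4 = 0.007463 m/day.
In each layer the seepage velocity is v_i = q/n_i, so the layer transit time is t_i = b_i·n_i / q:
  layer 1 (silt): t_1 = 5.27 × 0.17 / 0.007463 = 120.0 d
  layer 2 (coarse sand): t_2 = 9.76 × 0.25 / 0.007463 = 327.0 d
  layer 3 (weathered basalt): t_3 = 11.3 × 0.05 / 0.007463 = 75.71 d
Total t = Σ t_i = 522.7 days = 1.431 years.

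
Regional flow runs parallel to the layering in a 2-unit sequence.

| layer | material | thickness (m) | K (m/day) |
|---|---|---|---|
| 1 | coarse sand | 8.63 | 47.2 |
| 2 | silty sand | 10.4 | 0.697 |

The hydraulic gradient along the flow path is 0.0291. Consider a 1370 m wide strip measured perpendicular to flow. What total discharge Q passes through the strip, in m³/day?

16500

Flow is parallel to layering, so each bed carries its own Darcy discharge and the transmissivities add.
Σ(K_i·b_i) = 47.2×8.63 + 0.697×10.4 = 414.6 m²/day.
Hydraulic gradient i = 0.0291.
Q = Σ(K_i·b_i) · W · i = 414.6 × 1370 × 0.02910 = 16528 m³/day.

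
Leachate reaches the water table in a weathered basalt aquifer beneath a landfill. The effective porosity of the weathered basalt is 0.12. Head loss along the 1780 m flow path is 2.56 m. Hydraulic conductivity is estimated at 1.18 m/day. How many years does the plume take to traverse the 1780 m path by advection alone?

345

Hydraulic gradient i = Δh / L = 2.56 / 1780 = 0.001438.
Darcy flux q = K · i = 1.180 × 0.001438 = 0.001697 m/day.
Seepage velocity v = q / n_e = 0.001697 / 0.12 = 0.01414 m/day.
Travel time t = L / v = 1780 / 0.01414 = 1.259e+05 days = 344.6 years.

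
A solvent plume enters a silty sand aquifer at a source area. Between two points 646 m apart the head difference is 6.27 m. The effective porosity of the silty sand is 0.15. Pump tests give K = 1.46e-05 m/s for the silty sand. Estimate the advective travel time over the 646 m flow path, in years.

21.7

Convert K: 1.46e-05 m/s × 86400 = 1.261 m/day.
Hydraulic gradient i = Δh / L = 6.27 / 646 = 0.009706.
Darcy flux q = K · i = 1.261 × 0.009706 = 0.01224 m/day.
Seepage velocity v = q / n_e = 0.01224 / 0.15 = 0.08162 m/day.
Travel time t = L / v = 646 / 0.08162 = 7914 days = 21.67 years.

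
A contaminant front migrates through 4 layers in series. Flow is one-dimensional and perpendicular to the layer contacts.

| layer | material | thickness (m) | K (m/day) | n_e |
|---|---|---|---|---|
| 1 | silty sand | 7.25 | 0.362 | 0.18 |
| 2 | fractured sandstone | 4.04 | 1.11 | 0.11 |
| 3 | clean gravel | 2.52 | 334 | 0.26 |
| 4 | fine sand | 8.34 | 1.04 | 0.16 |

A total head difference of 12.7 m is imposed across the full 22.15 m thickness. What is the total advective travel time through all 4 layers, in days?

With flow normal to the layers, continuity requires the same specific discharge q through every layer.
Σ(b_i/K_i) = 7.25/0.362 + 4.04/1.11 + 2.52/334 + 8.34/1.04 = 31.69 d.
q = Δh / Σ(b_i/K_i) = 12.7 / 31.69 = 0.4007 m/day.
In each layer the seepage velocity is v_i = q/n_i, so the layer transit time is t_i = b_i·n_i / q:
  layer 1 (silty sand): t_1 = 7.25 × 0.18 / 0.4007 = 3.257 d
  layer 2 (fractured sandstone): t_2 = 4.04 × 0.11 / 0.4007 = 1.109 d
  layer 3 (clean gravel): t_3 = 2.52 × 0.26 / 0.4007 = 1.635 d
  layer 4 (fine sand): t_4 = 8.34 × 0.16 / 0.4007 = 3.330 d
Total t = Σ t_i = 9.331 days.

9.33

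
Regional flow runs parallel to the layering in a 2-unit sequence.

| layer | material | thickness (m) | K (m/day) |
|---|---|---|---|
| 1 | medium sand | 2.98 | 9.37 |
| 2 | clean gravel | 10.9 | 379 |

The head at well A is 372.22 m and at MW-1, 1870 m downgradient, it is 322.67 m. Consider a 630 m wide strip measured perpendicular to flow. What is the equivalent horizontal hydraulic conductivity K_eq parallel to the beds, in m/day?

Flow is parallel to layering, so each bed carries its own Darcy discharge and the transmissivities add.
Σ(K_i·b_i) = 9.37×2.98 + 379×10.9 = 4159 m²/day.
Total thickness b = 13.88 m, so K_eq = Σ(K_i·b_i)/b = 299.6 m/day.

300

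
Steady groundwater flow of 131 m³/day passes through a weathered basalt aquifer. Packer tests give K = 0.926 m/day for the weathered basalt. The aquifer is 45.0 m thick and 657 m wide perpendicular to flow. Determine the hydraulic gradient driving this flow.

Cross-sectional area A = 657 × 45.0 = 29565 m².
From Q = K·A·i, i = Q / (K·A) = 131 / (0.9260 × 29565) = 0.004785.

0.00479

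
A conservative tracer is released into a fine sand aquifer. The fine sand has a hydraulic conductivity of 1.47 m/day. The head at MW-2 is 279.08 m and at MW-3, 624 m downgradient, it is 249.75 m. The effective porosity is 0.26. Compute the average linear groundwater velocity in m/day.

Hydraulic gradient i = (279.08 − 249.75) / 624 = 29.33 / 624 = 0.04700.
Darcy flux q = K · i = 1.470 × 0.04700 = 0.06909 m/day.
Seepage velocity v = q / n_e = 0.06909 / 0.26 = 0.2657 m/day.

0.266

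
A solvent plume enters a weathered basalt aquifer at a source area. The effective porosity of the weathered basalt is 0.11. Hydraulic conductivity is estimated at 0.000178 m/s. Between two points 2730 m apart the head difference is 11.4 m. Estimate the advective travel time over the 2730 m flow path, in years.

12.8

Convert K: 0.000178 m/s × 86400 = 15.38 m/day.
Hydraulic gradient i = Δh / L = 11.4 / 2730 = 0.004176.
Darcy flux q = K · i = 15.38 × 0.004176 = 0.06422 m/day.
Seepage velocity v = q / n_e = 0.06422 / 0.11 = 0.5838 m/day.
Travel time t = L / v = 2730 / 0.5838 = 4676 days = 12.80 years.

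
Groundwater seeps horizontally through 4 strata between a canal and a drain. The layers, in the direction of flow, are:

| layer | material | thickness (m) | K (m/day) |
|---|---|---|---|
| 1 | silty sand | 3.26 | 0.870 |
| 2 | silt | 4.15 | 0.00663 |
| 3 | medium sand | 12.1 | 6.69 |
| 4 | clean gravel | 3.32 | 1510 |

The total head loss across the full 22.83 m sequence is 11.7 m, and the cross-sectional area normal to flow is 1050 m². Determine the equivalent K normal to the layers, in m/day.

0.0362

Flow is perpendicular to layering, so the layers act in series and the equivalent K is the thickness-weighted harmonic mean.
Total thickness L = 3.26 + 4.15 + 12.1 + 3.32 = 22.83 m.
Σ(b_i/K_i) = 3.26/0.870 + 4.15/0.00663 + 12.1/6.69 + 3.32/1510 = 631.5 d.
K_eq = L / Σ(b_i/K_i) = 22.83 / 631.5 = 0.03615 m/day.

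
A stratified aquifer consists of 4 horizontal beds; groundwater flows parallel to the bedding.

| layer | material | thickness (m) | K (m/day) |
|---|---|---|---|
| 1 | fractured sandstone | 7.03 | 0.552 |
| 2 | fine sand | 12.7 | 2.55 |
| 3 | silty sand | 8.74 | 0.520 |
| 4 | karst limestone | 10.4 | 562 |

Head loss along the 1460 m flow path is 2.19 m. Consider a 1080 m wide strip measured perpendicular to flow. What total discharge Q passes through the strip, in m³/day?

9530

Flow is parallel to layering, so each bed carries its own Darcy discharge and the transmissivities add.
Σ(K_i·b_i) = 0.552×7.03 + 2.55×12.7 + 0.520×8.74 + 562×10.4 = 5886 m²/day.
Hydraulic gradient i = Δh / L = 2.19 / 1460 = 0.001500.
Q = Σ(K_i·b_i) · W · i = 5886 × 1080 × 0.001500 = 9535 m³/day.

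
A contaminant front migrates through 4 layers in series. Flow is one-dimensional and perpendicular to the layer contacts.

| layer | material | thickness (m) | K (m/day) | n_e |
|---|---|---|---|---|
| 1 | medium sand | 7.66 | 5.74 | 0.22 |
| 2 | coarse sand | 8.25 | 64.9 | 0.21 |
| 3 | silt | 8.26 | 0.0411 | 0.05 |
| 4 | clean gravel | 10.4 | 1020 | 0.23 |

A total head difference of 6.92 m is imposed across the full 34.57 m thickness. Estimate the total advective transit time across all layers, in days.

With flow normal to the layers, continuity requires the same specific discharge q through every layer.
Σ(b_i/K_i) = 7.66/5.74 + 8.25/64.9 + 8.26/0.0411 + 10.4/1020 = 202.4 d.
q = Δh / Σ(b_i/K_i) = 6.92 / 202.4 = 0.03418 m/day.
In each layer the seepage velocity is v_i = q/n_i, so the layer transit time is t_i = b_i·n_i / q:
  layer 1 (medium sand): t_1 = 7.66 × 0.22 / 0.03418 = 49.30 d
  layer 2 (coarse sand): t_2 = 8.25 × 0.21 / 0.03418 = 50.68 d
  layer 3 (silt): t_3 = 8.26 × 0.05 / 0.03418 = 12.08 d
  layer 4 (clean gravel): t_4 = 10.4 × 0.23 / 0.03418 = 69.98 d
Total t = Σ t_i = 182.0 days.

182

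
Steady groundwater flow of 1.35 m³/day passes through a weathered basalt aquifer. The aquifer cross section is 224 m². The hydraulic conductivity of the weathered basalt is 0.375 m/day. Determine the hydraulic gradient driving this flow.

From Q = K·A·i, i = Q / (K·A) = 1.35 / (0.3750 × 224.0) = 0.01607.

0.0161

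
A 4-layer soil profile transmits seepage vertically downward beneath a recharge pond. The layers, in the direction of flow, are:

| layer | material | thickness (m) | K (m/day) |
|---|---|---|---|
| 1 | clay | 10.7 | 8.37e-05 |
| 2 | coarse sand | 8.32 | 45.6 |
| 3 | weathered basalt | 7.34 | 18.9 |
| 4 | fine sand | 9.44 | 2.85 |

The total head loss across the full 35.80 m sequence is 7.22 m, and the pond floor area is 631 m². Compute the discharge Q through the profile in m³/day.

0.0356

Flow is perpendicular to layering, so the layers act in series and the equivalent K is the thickness-weighted harmonic mean.
Total thickness L = 10.7 + 8.32 + 7.34 + 9.44 = 35.80 m.
Σ(b_i/K_i) = 10.7/8.37e-05 + 8.32/45.6 + 7.34/18.9 + 9.44/2.85 = 1.278e+05 d.
K_eq = L / Σ(b_i/K_i) = 35.80 / 1.278e+05 = 0.0002800 m/day.
Q = K_eq · A · (Δh/L) = 0.0002800 × 631 × (7.22/35.80) = 0.03564 m³/day.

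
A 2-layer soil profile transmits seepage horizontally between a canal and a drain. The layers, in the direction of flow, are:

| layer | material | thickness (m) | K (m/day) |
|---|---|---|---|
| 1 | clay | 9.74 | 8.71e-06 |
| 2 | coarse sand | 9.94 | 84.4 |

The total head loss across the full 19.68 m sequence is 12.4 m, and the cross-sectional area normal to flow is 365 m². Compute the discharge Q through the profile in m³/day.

Flow is perpendicular to layering, so the layers act in series and the equivalent K is the thickness-weighted harmonic mean.
Total thickness L = 9.74 + 9.94 = 19.68 m.
Σ(b_i/K_i) = 9.74/8.71e-06 + 9.94/84.4 = 1.118e+06 d.
K_eq = L / Σ(b_i/K_i) = 19.68 / 1.118e+06 = 1.760e-05 m/day.
Q = K_eq · A · (Δh/L) = 1.760e-05 × 365 × (12.4/19.68) = 0.004047 m³/day.

0.00405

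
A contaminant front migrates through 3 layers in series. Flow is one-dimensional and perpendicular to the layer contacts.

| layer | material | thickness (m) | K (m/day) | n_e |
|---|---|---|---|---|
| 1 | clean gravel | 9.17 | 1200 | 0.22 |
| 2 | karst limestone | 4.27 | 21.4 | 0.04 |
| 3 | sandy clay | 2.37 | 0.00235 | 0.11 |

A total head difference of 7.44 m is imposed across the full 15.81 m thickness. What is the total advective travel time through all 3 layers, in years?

With flow normal to the layers, continuity requires the same specific discharge q through every layer.
Σ(b_i/K_i) = 9.17/1200 + 4.27/21.4 + 2.37/0.00235 = 1009 d.
q = Δh / Σ(b_i/K_i) = 7.44 / 1009 = 0.007376 m/day.
In each layer the seepage velocity is v_i = q/n_i, so the layer transit time is t_i = b_i·n_i / q:
  layer 1 (clean gravel): t_1 = 9.17 × 0.22 / 0.007376 = 273.5 d
  layer 2 (karst limestone): t_2 = 4.27 × 0.04 / 0.007376 = 23.16 d
  layer 3 (sandy clay): t_3 = 2.37 × 0.11 / 0.007376 = 35.35 d
Total t = Σ t_i = 332.0 days = 0.9090 years.

0.909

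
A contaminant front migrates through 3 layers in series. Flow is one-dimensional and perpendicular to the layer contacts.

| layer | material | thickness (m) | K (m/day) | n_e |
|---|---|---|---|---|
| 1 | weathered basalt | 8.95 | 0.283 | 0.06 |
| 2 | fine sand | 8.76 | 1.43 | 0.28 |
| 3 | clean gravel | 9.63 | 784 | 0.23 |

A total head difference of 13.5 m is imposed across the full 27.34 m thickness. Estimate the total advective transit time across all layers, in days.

14.6

With flow normal to the layers, continuity requires the same specific discharge q through every layer.
Σ(b_i/K_i) = 8.95/0.283 + 8.76/1.43 + 9.63/784 = 37.76 d.
q = Δh / Σ(b_i/K_i) = 13.5 / 37.76 = 0.3575 m/day.
In each layer the seepage velocity is v_i = q/n_i, so the layer transit time is t_i = b_i·n_i / q:
  layer 1 (weathered basalt): t_1 = 8.95 × 0.06 / 0.3575 = 1.502 d
  layer 2 (fine sand): t_2 = 8.76 × 0.28 / 0.3575 = 6.861 d
  layer 3 (clean gravel): t_3 = 9.63 × 0.23 / 0.3575 = 6.196 d
Total t = Σ t_i = 14.56 days.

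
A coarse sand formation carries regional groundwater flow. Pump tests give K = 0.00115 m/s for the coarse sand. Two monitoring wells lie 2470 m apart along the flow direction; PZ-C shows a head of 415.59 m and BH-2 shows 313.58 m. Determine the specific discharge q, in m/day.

4.10

Convert K: 0.00115 m/s × 86400 = 99.36 m/day.
Hydraulic gradient i = (415.59 − 313.58) / 2470 = 102.01 / 2470 = 0.04130.
Specific discharge q = K · i = 99.36 × 0.04130 = 4.104 m/day.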